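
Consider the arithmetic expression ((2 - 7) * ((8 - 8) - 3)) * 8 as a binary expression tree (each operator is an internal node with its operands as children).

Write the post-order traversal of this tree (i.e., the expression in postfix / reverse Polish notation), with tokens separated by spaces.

2 7 - 8 8 - 3 - * 8 *

Post-order on an expression tree gives postfix notation: for each operator, emit left operand, right operand, then the operator.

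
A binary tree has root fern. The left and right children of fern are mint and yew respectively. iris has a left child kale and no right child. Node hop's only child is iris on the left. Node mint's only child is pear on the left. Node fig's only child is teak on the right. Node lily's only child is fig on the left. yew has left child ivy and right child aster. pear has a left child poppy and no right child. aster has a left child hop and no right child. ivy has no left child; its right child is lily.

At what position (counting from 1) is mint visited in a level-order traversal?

Level-order visits nodes level by level from the root, left to right within each level.
Level 0: fern
Level 1: mint, yew
Level 2: pear, ivy, aster
Level 3: poppy, lily, hop
Level 4: fig, iris
Level 5: teak, kale
Full level-order sequence: fern, mint, yew, pear, ivy, aster, poppy, lily, hop, fig, iris, teak, kale.

2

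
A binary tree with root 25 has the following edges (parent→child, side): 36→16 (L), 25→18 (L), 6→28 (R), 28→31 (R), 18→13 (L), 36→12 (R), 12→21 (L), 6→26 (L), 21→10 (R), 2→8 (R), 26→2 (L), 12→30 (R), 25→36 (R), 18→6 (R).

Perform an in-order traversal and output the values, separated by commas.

13, 18, 2, 8, 26, 6, 28, 31, 25, 16, 36, 21, 10, 12, 30

In-order visits the left subtree, then the node, then the right subtree.
At 25: go left to 18.
  At 18: go left to 13.
    13 is a leaf — visit 13.
  Visit 18.
  At 18: go right to 6.
    At 6: go left to 26.
      At 26: go left to 2.
        At 2: no left child.
        Visit 2.
        At 2: go right to 8.
          8 is a leaf — visit 8.
      Visit 26.
      At 26: no right child.
    Visit 6.
    At 6: go right to 28.
      At 28: no left child.
      Visit 28.
      At 28: go right to 31.
        31 is a leaf — visit 31.
Visit 25.
At 25: go right to 36.
  At 36: go left to 16.
    16 is a leaf — visit 16.
  Visit 36.
  At 36: go right to 12.
    At 12: go left to 21.
      At 21: no left child.
      Visit 21.
      At 21: go right to 10.
        10 is a leaf — visit 10.
    Visit 12.
    At 12: go right to 30.
      30 is a leaf — visit 30.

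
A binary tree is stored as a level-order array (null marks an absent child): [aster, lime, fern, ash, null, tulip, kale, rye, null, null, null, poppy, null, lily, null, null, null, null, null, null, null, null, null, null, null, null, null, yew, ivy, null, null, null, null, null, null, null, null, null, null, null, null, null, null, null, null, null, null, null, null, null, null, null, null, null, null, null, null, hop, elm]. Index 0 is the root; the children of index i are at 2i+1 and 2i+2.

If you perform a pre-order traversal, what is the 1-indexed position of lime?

Pre-order visits the node, then its left subtree, then its right subtree.
Visit aster.
At aster: go left to lime.
  Visit lime.
  At lime: go left to ash.
    Visit ash.
    At ash: go left to rye.
      rye is a leaf — visit rye.
    At ash: no right child.
  At lime: no right child.
At aster: go right to fern.
  Visit fern.
  At fern: go left to tulip.
    Visit tulip.
    At tulip: go left to poppy.
      poppy is a leaf — visit poppy.
    At tulip: no right child.
  At fern: go right to kale.
    Visit kale.
    At kale: go left to lily.
      Visit lily.
      At lily: go left to yew.
        yew is a leaf — visit yew.
      At lily: go right to ivy.
        Visit ivy.
        At ivy: go left to hop.
          hop is a leaf — visit hop.
        At ivy: go right to elm.
          elm is a leaf — visit elm.
    At kale: no right child.
Full pre-order sequence: aster, lime, ash, rye, fern, tulip, poppy, kale, lily, yew, ivy, hop, elm.

2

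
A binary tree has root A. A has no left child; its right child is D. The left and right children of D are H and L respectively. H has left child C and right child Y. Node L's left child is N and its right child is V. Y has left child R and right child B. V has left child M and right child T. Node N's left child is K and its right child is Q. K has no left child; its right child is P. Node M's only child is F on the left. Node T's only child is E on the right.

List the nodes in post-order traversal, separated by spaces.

Post-order visits the left subtree, then the right subtree, then the node.
At A: no left child.
At A: go right to D.
  At D: go left to H.
    At H: go left to C.
      C is a leaf — visit C.
    At H: go right to Y.
      At Y: go left to R.
        R is a leaf — visit R.
      At Y: go right to B.
        B is a leaf — visit B.
      Visit Y.
    Visit H.
  At D: go right to L.
    At L: go left to N.
      At N: go left to K.
        At K: no left child.
        At K: go right to P.
          P is a leaf — visit P.
        Visit K.
      At N: go right to Q.
        Q is a leaf — visit Q.
      Visit N.
    At L: go right to V.
      At V: go left to M.
        At M: go left to F.
          F is a leaf — visit F.
        At M: no right child.
        Visit M.
      At V: go right to T.
        At T: no left child.
        At T: go right to E.
          E is a leaf — visit E.
        Visit T.
      Visit V.
    Visit L.
  Visit D.
Visit A.

C R B Y H P K Q N F M E T V L D A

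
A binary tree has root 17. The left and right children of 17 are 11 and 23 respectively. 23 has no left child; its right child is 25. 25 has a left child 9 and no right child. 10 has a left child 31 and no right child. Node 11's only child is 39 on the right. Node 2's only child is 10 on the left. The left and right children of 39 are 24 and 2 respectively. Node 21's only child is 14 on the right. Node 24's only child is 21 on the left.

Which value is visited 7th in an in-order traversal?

10

In-order visits the left subtree, then the node, then the right subtree.
At 17: go left to 11.
  At 11: no left child.
  Visit 11.
  At 11: go right to 39.
    At 39: go left to 24.
      At 24: go left to 21.
        At 21: no left child.
        Visit 21.
        At 21: go right to 14.
          14 is a leaf — visit 14.
      Visit 24.
      At 24: no right child.
    Visit 39.
    At 39: go right to 2.
      At 2: go left to 10.
        At 10: go left to 31.
          31 is a leaf — visit 31.
        Visit 10.
        At 10: no right child.
      Visit 2.
      At 2: no right child.
Visit 17.
At 17: go right to 23.
  At 23: no left child.
  Visit 23.
  At 23: go right to 25.
    At 25: go left to 9.
      9 is a leaf — visit 9.
    Visit 25.
    At 25: no right child.
Full in-order sequence: 11, 21, 14, 24, 39, 31, 10, 2, 17, 23, 9, 25.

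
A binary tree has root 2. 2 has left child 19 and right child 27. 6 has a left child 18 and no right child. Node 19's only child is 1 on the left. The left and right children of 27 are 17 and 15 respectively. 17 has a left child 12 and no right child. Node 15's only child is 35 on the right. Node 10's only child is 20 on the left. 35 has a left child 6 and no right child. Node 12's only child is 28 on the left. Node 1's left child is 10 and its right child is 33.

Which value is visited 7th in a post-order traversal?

12

Post-order visits the left subtree, then the right subtree, then the node.
At 2: go left to 19.
  At 19: go left to 1.
    At 1: go left to 10.
      At 10: go left to 20.
        20 is a leaf — visit 20.
      At 10: no right child.
      Visit 10.
    At 1: go right to 33.
      33 is a leaf — visit 33.
    Visit 1.
  At 19: no right child.
  Visit 19.
At 2: go right to 27.
  At 27: go left to 17.
    At 17: go left to 12.
      At 12: go left to 28.
        28 is a leaf — visit 28.
      At 12: no right child.
      Visit 12.
    At 17: no right child.
    Visit 17.
  At 27: go right to 15.
    At 15: no left child.
    At 15: go right to 35.
      At 35: go left to 6.
        At 6: go left to 18.
          18 is a leaf — visit 18.
        At 6: no right child.
        Visit 6.
      At 35: no right child.
      Visit 35.
    Visit 15.
  Visit 27.
Visit 2.
Full post-order sequence: 20, 10, 33, 1, 19, 28, 12, 17, 18, 6, 35, 15, 27, 2.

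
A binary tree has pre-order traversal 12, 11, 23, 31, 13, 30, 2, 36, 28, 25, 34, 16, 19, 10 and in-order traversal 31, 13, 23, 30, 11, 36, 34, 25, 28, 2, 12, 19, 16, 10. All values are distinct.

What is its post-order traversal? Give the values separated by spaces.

The first element of pre-order is the root; it splits in-order into left and right subtrees.
Root 12: left subtree has 10 nodes {31, 13, 23, 30, 11, 36, 34, 25, 28, 2}, right has 3 {19, 16, 10}.
  Root 11: left subtree has 4 nodes {31, 13, 23, 30}, right has 5 {36, 34, 25, 28, 2}.
    Root 23: left subtree has 2 nodes {31, 13}, right has 1 {30}.
      Root 31: left subtree has 0 nodes { }, right has 1 {13}.
    Root 2: left subtree has 4 nodes {36, 34, 25, 28}, right has 0 { }.
      Root 36: left subtree has 0 nodes { }, right has 3 {34, 25, 28}.
        Root 28: left subtree has 2 nodes {34, 25}, right has 0 { }.
          Root 25: left subtree has 1 node {34}, right has 0 { }.
  Root 16: left subtree has 1 node {19}, right has 1 {10}.

13 31 30 23 34 25 28 36 2 11 19 10 16 12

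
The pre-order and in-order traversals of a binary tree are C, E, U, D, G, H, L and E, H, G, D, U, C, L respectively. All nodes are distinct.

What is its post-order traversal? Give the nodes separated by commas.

H, G, D, U, E, L, C

The first element of pre-order is the root; it splits in-order into left and right subtrees.
Root C: left subtree has 5 nodes {E, H, G, D, U}, right has 1 {L}.
  Root E: left subtree has 0 nodes { }, right has 4 {H, G, D, U}.
    Root U: left subtree has 3 nodes {H, G, D}, right has 0 { }.
      Root D: left subtree has 2 nodes {H, G}, right has 0 { }.
        Root G: left subtree has 1 node {H}, right has 0 { }.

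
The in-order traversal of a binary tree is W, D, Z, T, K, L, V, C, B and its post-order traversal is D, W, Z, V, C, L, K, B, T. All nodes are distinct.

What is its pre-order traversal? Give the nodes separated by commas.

The last element of post-order is the root; it splits in-order into left and right subtrees.
Root T: left subtree has 3 nodes {W, D, Z}, right has 5 {K, L, V, C, B}.
  Root Z: left subtree has 2 nodes {W, D}, right has 0 { }.
    Root W: left subtree has 0 nodes { }, right has 1 {D}.
  Root B: left subtree has 4 nodes {K, L, V, C}, right has 0 { }.
    Root K: left subtree has 0 nodes { }, right has 3 {L, V, C}.
      Root L: left subtree has 0 nodes { }, right has 2 {V, C}.
        Root C: left subtree has 1 node {V}, right has 0 { }.

T, Z, W, D, B, K, L, C, V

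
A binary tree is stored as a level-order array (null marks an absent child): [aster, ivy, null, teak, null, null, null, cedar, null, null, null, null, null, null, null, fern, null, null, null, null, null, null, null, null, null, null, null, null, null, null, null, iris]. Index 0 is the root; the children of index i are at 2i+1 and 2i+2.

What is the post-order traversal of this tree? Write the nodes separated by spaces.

iris fern cedar teak ivy aster

Post-order visits the left subtree, then the right subtree, then the node.
At aster: go left to ivy.
  At ivy: go left to teak.
    At teak: go left to cedar.
      At cedar: go left to fern.
        At fern: go left to iris.
          iris is a leaf — visit iris.
        At fern: no right child.
        Visit fern.
      At cedar: no right child.
      Visit cedar.
    At teak: no right child.
    Visit teak.
  At ivy: no right child.
  Visit ivy.
At aster: no right child.
Visit aster.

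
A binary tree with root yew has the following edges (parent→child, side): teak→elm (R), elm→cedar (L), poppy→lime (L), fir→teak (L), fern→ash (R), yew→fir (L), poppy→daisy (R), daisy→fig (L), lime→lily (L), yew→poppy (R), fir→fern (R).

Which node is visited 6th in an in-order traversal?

In-order visits the left subtree, then the node, then the right subtree.
At yew: go left to fir.
  At fir: go left to teak.
    At teak: no left child.
    Visit teak.
    At teak: go right to elm.
      At elm: go left to cedar.
        cedar is a leaf — visit cedar.
      Visit elm.
      At elm: no right child.
  Visit fir.
  At fir: go right to fern.
    At fern: no left child.
    Visit fern.
    At fern: go right to ash.
      ash is a leaf — visit ash.
Visit yew.
At yew: go right to poppy.
  At poppy: go left to lime.
    At lime: go left to lily.
      lily is a leaf — visit lily.
    Visit lime.
    At lime: no right child.
  Visit poppy.
  At poppy: go right to daisy.
    At daisy: go left to fig.
      fig is a leaf — visit fig.
    Visit daisy.
    At daisy: no right child.
Full in-order sequence: teak, cedar, elm, fir, fern, ash, yew, lily, lime, poppy, fig, daisy.

ash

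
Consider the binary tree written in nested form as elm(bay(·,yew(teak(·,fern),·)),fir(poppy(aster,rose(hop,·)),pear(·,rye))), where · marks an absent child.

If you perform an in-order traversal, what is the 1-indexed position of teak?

2

In-order visits the left subtree, then the node, then the right subtree.
At elm: go left to bay.
  At bay: no left child.
  Visit bay.
  At bay: go right to yew.
    At yew: go left to teak.
      At teak: no left child.
      Visit teak.
      At teak: go right to fern.
        fern is a leaf — visit fern.
    Visit yew.
    At yew: no right child.
Visit elm.
At elm: go right to fir.
  At fir: go left to poppy.
    At poppy: go left to aster.
      aster is a leaf — visit aster.
    Visit poppy.
    At poppy: go right to rose.
      At rose: go left to hop.
        hop is a leaf — visit hop.
      Visit rose.
      At rose: no right child.
  Visit fir.
  At fir: go right to pear.
    At pear: no left child.
    Visit pear.
    At pear: go right to rye.
      rye is a leaf — visit rye.
Full in-order sequence: bay, teak, fern, yew, elm, aster, poppy, hop, rose, fir, pear, rye.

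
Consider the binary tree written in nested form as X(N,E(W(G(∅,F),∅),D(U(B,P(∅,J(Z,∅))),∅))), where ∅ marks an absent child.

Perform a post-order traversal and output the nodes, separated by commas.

N, F, G, W, B, Z, J, P, U, D, E, X

Post-order visits the left subtree, then the right subtree, then the node.
At X: go left to N.
  N is a leaf — visit N.
At X: go right to E.
  At E: go left to W.
    At W: go left to G.
      At G: no left child.
      At G: go right to F.
        F is a leaf — visit F.
      Visit G.
    At W: no right child.
    Visit W.
  At E: go right to D.
    At D: go left to U.
      At U: go left to B.
        B is a leaf — visit B.
      At U: go right to P.
        At P: no left child.
        At P: go right to J.
          At J: go left to Z.
            Z is a leaf — visit Z.
          At J: no right child.
          Visit J.
        Visit P.
      Visit U.
    At D: no right child.
    Visit D.
  Visit E.
Visit X.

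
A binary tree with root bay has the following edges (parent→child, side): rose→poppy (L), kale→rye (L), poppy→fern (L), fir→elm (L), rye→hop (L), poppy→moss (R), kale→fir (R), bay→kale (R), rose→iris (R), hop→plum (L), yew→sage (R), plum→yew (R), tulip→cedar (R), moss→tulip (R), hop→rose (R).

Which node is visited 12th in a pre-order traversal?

tulip

Pre-order visits the node, then its left subtree, then its right subtree.
Visit bay.
At bay: no left child.
At bay: go right to kale.
  Visit kale.
  At kale: go left to rye.
    Visit rye.
    At rye: go left to hop.
      Visit hop.
      At hop: go left to plum.
        Visit plum.
        At plum: no left child.
        At plum: go right to yew.
          Visit yew.
          At yew: no left child.
          At yew: go right to sage.
            sage is a leaf — visit sage.
      At hop: go right to rose.
        Visit rose.
        At rose: go left to poppy.
          Visit poppy.
          At poppy: go left to fern.
            fern is a leaf — visit fern.
          At poppy: go right to moss.
            Visit moss.
            At moss: no left child.
            At moss: go right to tulip.
              Visit tulip.
              At tulip: no left child.
              At tulip: go right to cedar.
                cedar is a leaf — visit cedar.
        At rose: go right to iris.
          iris is a leaf — visit iris.
    At rye: no right child.
  At kale: go right to fir.
    Visit fir.
    At fir: go left to elm.
      elm is a leaf — visit elm.
    At fir: no right child.
Full pre-order sequence: bay, kale, rye, hop, plum, yew, sage, rose, poppy, fern, moss, tulip, cedar, iris, fir, elm.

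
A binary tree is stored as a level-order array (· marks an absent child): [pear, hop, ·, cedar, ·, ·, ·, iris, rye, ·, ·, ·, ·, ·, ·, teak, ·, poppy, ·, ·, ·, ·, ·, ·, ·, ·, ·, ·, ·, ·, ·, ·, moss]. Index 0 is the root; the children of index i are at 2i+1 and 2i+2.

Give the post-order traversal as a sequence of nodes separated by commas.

moss, teak, iris, poppy, rye, cedar, hop, pear

Post-order visits the left subtree, then the right subtree, then the node.
At pear: go left to hop.
  At hop: go left to cedar.
    At cedar: go left to iris.
      At iris: go left to teak.
        At teak: no left child.
        At teak: go right to moss.
          moss is a leaf — visit moss.
        Visit teak.
      At iris: no right child.
      Visit iris.
    At cedar: go right to rye.
      At rye: go left to poppy.
        poppy is a leaf — visit poppy.
      At rye: no right child.
      Visit rye.
    Visit cedar.
  At hop: no right child.
  Visit hop.
At pear: no right child.
Visit pear.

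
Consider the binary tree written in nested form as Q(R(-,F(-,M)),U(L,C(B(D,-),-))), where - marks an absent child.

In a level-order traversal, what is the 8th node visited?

B

Level-order visits nodes level by level from the root, left to right within each level.
Level 0: Q
Level 1: R, U
Level 2: F, L, C
Level 3: M, B
Level 4: D
Full level-order sequence: Q, R, U, F, L, C, M, B, D.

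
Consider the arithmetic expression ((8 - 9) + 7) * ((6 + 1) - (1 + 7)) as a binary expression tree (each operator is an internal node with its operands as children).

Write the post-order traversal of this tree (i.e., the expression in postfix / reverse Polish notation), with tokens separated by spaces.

Post-order on an expression tree gives postfix notation: for each operator, emit left operand, right operand, then the operator.

8 9 - 7 + 6 1 + 1 7 + - *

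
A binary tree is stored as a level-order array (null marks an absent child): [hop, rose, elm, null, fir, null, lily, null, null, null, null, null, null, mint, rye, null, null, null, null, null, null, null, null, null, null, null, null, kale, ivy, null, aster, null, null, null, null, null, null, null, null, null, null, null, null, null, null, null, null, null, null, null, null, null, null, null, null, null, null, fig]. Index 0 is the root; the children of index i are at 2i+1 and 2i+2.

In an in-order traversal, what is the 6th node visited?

mint

In-order visits the left subtree, then the node, then the right subtree.
At hop: go left to rose.
  At rose: no left child.
  Visit rose.
  At rose: go right to fir.
    fir is a leaf — visit fir.
Visit hop.
At hop: go right to elm.
  At elm: no left child.
  Visit elm.
  At elm: go right to lily.
    At lily: go left to mint.
      At mint: go left to kale.
        kale is a leaf — visit kale.
      Visit mint.
      At mint: go right to ivy.
        At ivy: go left to fig.
          fig is a leaf — visit fig.
        Visit ivy.
        At ivy: no right child.
    Visit lily.
    At lily: go right to rye.
      At rye: no left child.
      Visit rye.
      At rye: go right to aster.
        aster is a leaf — visit aster.
Full in-order sequence: rose, fir, hop, elm, kale, mint, fig, ivy, lily, rye, aster.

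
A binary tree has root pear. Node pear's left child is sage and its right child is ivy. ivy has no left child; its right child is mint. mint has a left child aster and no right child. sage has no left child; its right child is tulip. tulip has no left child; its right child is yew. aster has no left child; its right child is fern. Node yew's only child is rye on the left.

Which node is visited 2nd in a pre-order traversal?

sage

Pre-order visits the node, then its left subtree, then its right subtree.
Visit pear.
At pear: go left to sage.
  Visit sage.
  At sage: no left child.
  At sage: go right to tulip.
    Visit tulip.
    At tulip: no left child.
    At tulip: go right to yew.
      Visit yew.
      At yew: go left to rye.
        rye is a leaf — visit rye.
      At yew: no right child.
At pear: go right to ivy.
  Visit ivy.
  At ivy: no left child.
  At ivy: go right to mint.
    Visit mint.
    At mint: go left to aster.
      Visit aster.
      At aster: no left child.
      At aster: go right to fern.
        fern is a leaf — visit fern.
    At mint: no right child.
Full pre-order sequence: pear, sage, tulip, yew, rye, ivy, mint, aster, fern.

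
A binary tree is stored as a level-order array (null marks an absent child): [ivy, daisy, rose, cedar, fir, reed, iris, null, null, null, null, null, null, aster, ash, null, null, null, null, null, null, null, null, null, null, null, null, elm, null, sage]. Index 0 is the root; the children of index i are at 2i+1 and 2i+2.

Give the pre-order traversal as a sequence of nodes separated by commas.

ivy, daisy, cedar, fir, rose, reed, iris, aster, elm, ash, sage

Pre-order visits the node, then its left subtree, then its right subtree.
Visit ivy.
At ivy: go left to daisy.
  Visit daisy.
  At daisy: go left to cedar.
    cedar is a leaf — visit cedar.
  At daisy: go right to fir.
    fir is a leaf — visit fir.
At ivy: go right to rose.
  Visit rose.
  At rose: go left to reed.
    reed is a leaf — visit reed.
  At rose: go right to iris.
    Visit iris.
    At iris: go left to aster.
      Visit aster.
      At aster: go left to elm.
        elm is a leaf — visit elm.
      At aster: no right child.
    At iris: go right to ash.
      Visit ash.
      At ash: go left to sage.
        sage is a leaf — visit sage.
      At ash: no right child.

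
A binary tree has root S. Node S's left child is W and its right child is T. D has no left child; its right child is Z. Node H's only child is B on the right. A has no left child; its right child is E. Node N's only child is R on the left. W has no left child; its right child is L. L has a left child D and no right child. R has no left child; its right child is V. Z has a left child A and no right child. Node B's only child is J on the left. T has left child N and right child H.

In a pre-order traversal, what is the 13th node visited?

Pre-order visits the node, then its left subtree, then its right subtree.
Visit S.
At S: go left to W.
  Visit W.
  At W: no left child.
  At W: go right to L.
    Visit L.
    At L: go left to D.
      Visit D.
      At D: no left child.
      At D: go right to Z.
        Visit Z.
        At Z: go left to A.
          Visit A.
          At A: no left child.
          At A: go right to E.
            E is a leaf — visit E.
        At Z: no right child.
    At L: no right child.
At S: go right to T.
  Visit T.
  At T: go left to N.
    Visit N.
    At N: go left to R.
      Visit R.
      At R: no left child.
      At R: go right to V.
        V is a leaf — visit V.
    At N: no right child.
  At T: go right to H.
    Visit H.
    At H: no left child.
    At H: go right to B.
      Visit B.
      At B: go left to J.
        J is a leaf — visit J.
      At B: no right child.
Full pre-order sequence: S, W, L, D, Z, A, E, T, N, R, V, H, B, J.

B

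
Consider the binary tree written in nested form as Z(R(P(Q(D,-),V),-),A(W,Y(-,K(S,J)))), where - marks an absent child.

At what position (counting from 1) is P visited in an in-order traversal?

3

In-order visits the left subtree, then the node, then the right subtree.
At Z: go left to R.
  At R: go left to P.
    At P: go left to Q.
      At Q: go left to D.
        D is a leaf — visit D.
      Visit Q.
      At Q: no right child.
    Visit P.
    At P: go right to V.
      V is a leaf — visit V.
  Visit R.
  At R: no right child.
Visit Z.
At Z: go right to A.
  At A: go left to W.
    W is a leaf — visit W.
  Visit A.
  At A: go right to Y.
    At Y: no left child.
    Visit Y.
    At Y: go right to K.
      At K: go left to S.
        S is a leaf — visit S.
      Visit K.
      At K: go right to J.
        J is a leaf — visit J.
Full in-order sequence: D, Q, P, V, R, Z, W, A, Y, S, K, J.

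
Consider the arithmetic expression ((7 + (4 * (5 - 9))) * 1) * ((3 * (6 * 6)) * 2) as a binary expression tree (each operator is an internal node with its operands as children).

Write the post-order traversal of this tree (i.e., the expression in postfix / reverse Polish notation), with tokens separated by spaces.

Post-order on an expression tree gives postfix notation: for each operator, emit left operand, right operand, then the operator.

7 4 5 9 - * + 1 * 3 6 6 * * 2 * *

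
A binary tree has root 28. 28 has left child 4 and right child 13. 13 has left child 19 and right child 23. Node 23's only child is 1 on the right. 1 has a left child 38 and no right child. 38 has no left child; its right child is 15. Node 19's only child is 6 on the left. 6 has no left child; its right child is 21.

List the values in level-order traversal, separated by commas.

Level-order visits nodes level by level from the root, left to right within each level.
Level 0: 28
Level 1: 4, 13
Level 2: 19, 23
Level 3: 6, 1
Level 4: 21, 38
Level 5: 15

28, 4, 13, 19, 23, 6, 1, 21, 38, 15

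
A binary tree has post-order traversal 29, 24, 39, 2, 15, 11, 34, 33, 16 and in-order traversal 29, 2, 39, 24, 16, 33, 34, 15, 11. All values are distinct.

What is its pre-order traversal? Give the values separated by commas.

The last element of post-order is the root; it splits in-order into left and right subtrees.
Root 16: left subtree has 4 nodes {29, 2, 39, 24}, right has 4 {33, 34, 15, 11}.
  Root 2: left subtree has 1 node {29}, right has 2 {39, 24}.
    Root 39: left subtree has 0 nodes { }, right has 1 {24}.
  Root 33: left subtree has 0 nodes { }, right has 3 {34, 15, 11}.
    Root 34: left subtree has 0 nodes { }, right has 2 {15, 11}.
      Root 11: left subtree has 1 node {15}, right has 0 { }.

16, 2, 29, 39, 24, 33, 34, 11, 15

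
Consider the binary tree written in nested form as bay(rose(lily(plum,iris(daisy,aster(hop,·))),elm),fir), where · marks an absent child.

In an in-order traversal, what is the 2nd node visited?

lily

In-order visits the left subtree, then the node, then the right subtree.
At bay: go left to rose.
  At rose: go left to lily.
    At lily: go left to plum.
      plum is a leaf — visit plum.
    Visit lily.
    At lily: go right to iris.
      At iris: go left to daisy.
        daisy is a leaf — visit daisy.
      Visit iris.
      At iris: go right to aster.
        At aster: go left to hop.
          hop is a leaf — visit hop.
        Visit aster.
        At aster: no right child.
  Visit rose.
  At rose: go right to elm.
    elm is a leaf — visit elm.
Visit bay.
At bay: go right to fir.
  fir is a leaf — visit fir.
Full in-order sequence: plum, lily, daisy, iris, hop, aster, rose, elm, bay, fir.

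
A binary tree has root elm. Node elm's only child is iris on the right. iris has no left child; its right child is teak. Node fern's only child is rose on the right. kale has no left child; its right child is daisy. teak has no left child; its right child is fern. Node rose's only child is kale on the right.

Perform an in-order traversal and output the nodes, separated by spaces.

elm iris teak fern rose kale daisy

In-order visits the left subtree, then the node, then the right subtree.
At elm: no left child.
Visit elm.
At elm: go right to iris.
  At iris: no left child.
  Visit iris.
  At iris: go right to teak.
    At teak: no left child.
    Visit teak.
    At teak: go right to fern.
      At fern: no left child.
      Visit fern.
      At fern: go right to rose.
        At rose: no left child.
        Visit rose.
        At rose: go right to kale.
          At kale: no left child.
          Visit kale.
          At kale: go right to daisy.
            daisy is a leaf — visit daisy.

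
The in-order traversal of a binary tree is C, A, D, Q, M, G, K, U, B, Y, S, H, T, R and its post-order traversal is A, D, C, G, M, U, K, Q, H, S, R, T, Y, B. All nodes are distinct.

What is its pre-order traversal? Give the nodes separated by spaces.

The last element of post-order is the root; it splits in-order into left and right subtrees.
Root B: left subtree has 8 nodes {C, A, D, Q, M, G, K, U}, right has 5 {Y, S, H, T, R}.
  Root Q: left subtree has 3 nodes {C, A, D}, right has 4 {M, G, K, U}.
    Root C: left subtree has 0 nodes { }, right has 2 {A, D}.
      Root D: left subtree has 1 node {A}, right has 0 { }.
    Root K: left subtree has 2 nodes {M, G}, right has 1 {U}.
      Root M: left subtree has 0 nodes { }, right has 1 {G}.
  Root Y: left subtree has 0 nodes { }, right has 4 {S, H, T, R}.
    Root T: left subtree has 2 nodes {S, H}, right has 1 {R}.
      Root S: left subtree has 0 nodes { }, right has 1 {H}.

B Q C D A K M G U Y T S H R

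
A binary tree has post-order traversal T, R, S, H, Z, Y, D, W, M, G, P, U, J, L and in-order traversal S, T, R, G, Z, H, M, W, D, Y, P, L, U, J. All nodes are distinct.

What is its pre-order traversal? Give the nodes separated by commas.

The last element of post-order is the root; it splits in-order into left and right subtrees.
Root L: left subtree has 11 nodes {S, T, R, G, Z, H, M, W, D, Y, P}, right has 2 {U, J}.
  Root P: left subtree has 10 nodes {S, T, R, G, Z, H, M, W, D, Y}, right has 0 { }.
    Root G: left subtree has 3 nodes {S, T, R}, right has 6 {Z, H, M, W, D, Y}.
      Root S: left subtree has 0 nodes { }, right has 2 {T, R}.
        Root R: left subtree has 1 node {T}, right has 0 { }.
      Root M: left subtree has 2 nodes {Z, H}, right has 3 {W, D, Y}.
        Root Z: left subtree has 0 nodes { }, right has 1 {H}.
        Root W: left subtree has 0 nodes { }, right has 2 {D, Y}.
          Root D: left subtree has 0 nodes { }, right has 1 {Y}.
  Root J: left subtree has 1 node {U}, right has 0 { }.

L, P, G, S, R, T, M, Z, H, W, D, Y, J, U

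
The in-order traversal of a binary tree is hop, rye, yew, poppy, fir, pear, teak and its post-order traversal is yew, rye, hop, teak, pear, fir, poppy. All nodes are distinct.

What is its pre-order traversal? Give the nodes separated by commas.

The last element of post-order is the root; it splits in-order into left and right subtrees.
Root poppy: left subtree has 3 nodes {hop, rye, yew}, right has 3 {fir, pear, teak}.
  Root hop: left subtree has 0 nodes { }, right has 2 {rye, yew}.
    Root rye: left subtree has 0 nodes { }, right has 1 {yew}.
  Root fir: left subtree has 0 nodes { }, right has 2 {pear, teak}.
    Root pear: left subtree has 0 nodes { }, right has 1 {teak}.

poppy, hop, rye, yew, fir, pear, teak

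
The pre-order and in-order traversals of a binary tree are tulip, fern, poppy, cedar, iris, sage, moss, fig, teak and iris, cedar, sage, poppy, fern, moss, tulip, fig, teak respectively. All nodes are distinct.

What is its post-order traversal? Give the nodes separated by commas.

The first element of pre-order is the root; it splits in-order into left and right subtrees.
Root tulip: left subtree has 6 nodes {iris, cedar, sage, poppy, fern, moss}, right has 2 {fig, teak}.
  Root fern: left subtree has 4 nodes {iris, cedar, sage, poppy}, right has 1 {moss}.
    Root poppy: left subtree has 3 nodes {iris, cedar, sage}, right has 0 { }.
      Root cedar: left subtree has 1 node {iris}, right has 1 {sage}.
  Root fig: left subtree has 0 nodes { }, right has 1 {teak}.

iris, sage, cedar, poppy, moss, fern, teak, fig, tulip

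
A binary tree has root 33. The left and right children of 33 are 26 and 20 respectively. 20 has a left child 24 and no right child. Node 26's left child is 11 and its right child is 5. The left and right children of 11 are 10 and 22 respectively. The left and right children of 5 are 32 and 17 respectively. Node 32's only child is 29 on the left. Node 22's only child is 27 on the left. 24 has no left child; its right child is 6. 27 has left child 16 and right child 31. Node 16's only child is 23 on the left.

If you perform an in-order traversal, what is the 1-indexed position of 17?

12

In-order visits the left subtree, then the node, then the right subtree.
At 33: go left to 26.
  At 26: go left to 11.
    At 11: go left to 10.
      10 is a leaf — visit 10.
    Visit 11.
    At 11: go right to 22.
      At 22: go left to 27.
        At 27: go left to 16.
          At 16: go left to 23.
            23 is a leaf — visit 23.
          Visit 16.
          At 16: no right child.
        Visit 27.
        At 27: go right to 31.
          31 is a leaf — visit 31.
      Visit 22.
      At 22: no right child.
  Visit 26.
  At 26: go right to 5.
    At 5: go left to 32.
      At 32: go left to 29.
        29 is a leaf — visit 29.
      Visit 32.
      At 32: no right child.
    Visit 5.
    At 5: go right to 17.
      17 is a leaf — visit 17.
Visit 33.
At 33: go right to 20.
  At 20: go left to 24.
    At 24: no left child.
    Visit 24.
    At 24: go right to 6.
      6 is a leaf — visit 6.
  Visit 20.
  At 20: no right child.
Full in-order sequence: 10, 11, 23, 16, 27, 31, 22, 26, 29, 32, 5, 17, 33, 24, 6, 20.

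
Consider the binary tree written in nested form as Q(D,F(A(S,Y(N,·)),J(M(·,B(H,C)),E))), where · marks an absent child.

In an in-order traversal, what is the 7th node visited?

F

In-order visits the left subtree, then the node, then the right subtree.
At Q: go left to D.
  D is a leaf — visit D.
Visit Q.
At Q: go right to F.
  At F: go left to A.
    At A: go left to S.
      S is a leaf — visit S.
    Visit A.
    At A: go right to Y.
      At Y: go left to N.
        N is a leaf — visit N.
      Visit Y.
      At Y: no right child.
  Visit F.
  At F: go right to J.
    At J: go left to M.
      At M: no left child.
      Visit M.
      At M: go right to B.
        At B: go left to H.
          H is a leaf — visit H.
        Visit B.
        At B: go right to C.
          C is a leaf — visit C.
    Visit J.
    At J: go right to E.
      E is a leaf — visit E.
Full in-order sequence: D, Q, S, A, N, Y, F, M, H, B, C, J, E.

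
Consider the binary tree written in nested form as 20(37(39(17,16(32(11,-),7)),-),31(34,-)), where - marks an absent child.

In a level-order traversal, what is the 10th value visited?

11

Level-order visits nodes level by level from the root, left to right within each level.
Level 0: 20
Level 1: 37, 31
Level 2: 39, 34
Level 3: 17, 16
Level 4: 32, 7
Level 5: 11
Full level-order sequence: 20, 37, 31, 39, 34, 17, 16, 32, 7, 11.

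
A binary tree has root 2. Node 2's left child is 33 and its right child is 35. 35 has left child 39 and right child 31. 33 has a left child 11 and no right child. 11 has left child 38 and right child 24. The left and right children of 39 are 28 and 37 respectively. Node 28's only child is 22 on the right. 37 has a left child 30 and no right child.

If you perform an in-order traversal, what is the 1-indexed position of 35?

11

In-order visits the left subtree, then the node, then the right subtree.
At 2: go left to 33.
  At 33: go left to 11.
    At 11: go left to 38.
      38 is a leaf — visit 38.
    Visit 11.
    At 11: go right to 24.
      24 is a leaf — visit 24.
  Visit 33.
  At 33: no right child.
Visit 2.
At 2: go right to 35.
  At 35: go left to 39.
    At 39: go left to 28.
      At 28: no left child.
      Visit 28.
      At 28: go right to 22.
        22 is a leaf — visit 22.
    Visit 39.
    At 39: go right to 37.
      At 37: go left to 30.
        30 is a leaf — visit 30.
      Visit 37.
      At 37: no right child.
  Visit 35.
  At 35: go right to 31.
    31 is a leaf — visit 31.
Full in-order sequence: 38, 11, 24, 33, 2, 28, 22, 39, 30, 37, 35, 31.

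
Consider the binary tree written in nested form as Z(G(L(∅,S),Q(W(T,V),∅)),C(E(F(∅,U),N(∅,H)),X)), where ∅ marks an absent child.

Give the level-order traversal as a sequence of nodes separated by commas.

Z, G, C, L, Q, E, X, S, W, F, N, T, V, U, H

Level-order visits nodes level by level from the root, left to right within each level.
Level 0: Z
Level 1: G, C
Level 2: L, Q, E, X
Level 3: S, W, F, N
Level 4: T, V, U, H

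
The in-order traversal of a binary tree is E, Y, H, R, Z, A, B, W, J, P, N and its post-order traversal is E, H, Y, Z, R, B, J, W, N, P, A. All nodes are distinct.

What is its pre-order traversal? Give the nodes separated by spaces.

The last element of post-order is the root; it splits in-order into left and right subtrees.
Root A: left subtree has 5 nodes {E, Y, H, R, Z}, right has 5 {B, W, J, P, N}.
  Root R: left subtree has 3 nodes {E, Y, H}, right has 1 {Z}.
    Root Y: left subtree has 1 node {E}, right has 1 {H}.
  Root P: left subtree has 3 nodes {B, W, J}, right has 1 {N}.
    Root W: left subtree has 1 node {B}, right has 1 {J}.

A R Y E H Z P W B J N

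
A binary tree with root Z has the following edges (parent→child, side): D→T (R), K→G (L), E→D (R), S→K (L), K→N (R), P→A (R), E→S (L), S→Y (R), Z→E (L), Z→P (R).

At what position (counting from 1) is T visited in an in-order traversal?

8

In-order visits the left subtree, then the node, then the right subtree.
At Z: go left to E.
  At E: go left to S.
    At S: go left to K.
      At K: go left to G.
        G is a leaf — visit G.
      Visit K.
      At K: go right to N.
        N is a leaf — visit N.
    Visit S.
    At S: go right to Y.
      Y is a leaf — visit Y.
  Visit E.
  At E: go right to D.
    At D: no left child.
    Visit D.
    At D: go right to T.
      T is a leaf — visit T.
Visit Z.
At Z: go right to P.
  At P: no left child.
  Visit P.
  At P: go right to A.
    A is a leaf — visit A.
Full in-order sequence: G, K, N, S, Y, E, D, T, Z, P, A.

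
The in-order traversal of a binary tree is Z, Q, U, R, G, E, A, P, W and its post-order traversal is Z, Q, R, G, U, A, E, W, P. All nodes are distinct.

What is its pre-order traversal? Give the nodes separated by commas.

The last element of post-order is the root; it splits in-order into left and right subtrees.
Root P: left subtree has 7 nodes {Z, Q, U, R, G, E, A}, right has 1 {W}.
  Root E: left subtree has 5 nodes {Z, Q, U, R, G}, right has 1 {A}.
    Root U: left subtree has 2 nodes {Z, Q}, right has 2 {R, G}.
      Root Q: left subtree has 1 node {Z}, right has 0 { }.
      Root G: left subtree has 1 node {R}, right has 0 { }.

P, E, U, Q, Z, G, R, A, W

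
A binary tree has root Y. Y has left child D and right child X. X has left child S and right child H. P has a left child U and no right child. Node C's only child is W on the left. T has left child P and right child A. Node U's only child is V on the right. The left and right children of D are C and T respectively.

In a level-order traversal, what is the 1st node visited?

Level-order visits nodes level by level from the root, left to right within each level.
Level 0: Y
Level 1: D, X
Level 2: C, T, S, H
Level 3: W, P, A
Level 4: U
Level 5: V
Full level-order sequence: Y, D, X, C, T, S, H, W, P, A, U, V.

Y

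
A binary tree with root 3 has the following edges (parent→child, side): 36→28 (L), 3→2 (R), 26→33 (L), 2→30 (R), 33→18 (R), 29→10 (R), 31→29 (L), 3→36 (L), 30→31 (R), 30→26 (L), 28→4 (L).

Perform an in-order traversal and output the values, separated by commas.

In-order visits the left subtree, then the node, then the right subtree.
At 3: go left to 36.
  At 36: go left to 28.
    At 28: go left to 4.
      4 is a leaf — visit 4.
    Visit 28.
    At 28: no right child.
  Visit 36.
  At 36: no right child.
Visit 3.
At 3: go right to 2.
  At 2: no left child.
  Visit 2.
  At 2: go right to 30.
    At 30: go left to 26.
      At 26: go left to 33.
        At 33: no left child.
        Visit 33.
        At 33: go right to 18.
          18 is a leaf — visit 18.
      Visit 26.
      At 26: no right child.
    Visit 30.
    At 30: go right to 31.
      At 31: go left to 29.
        At 29: no left child.
        Visit 29.
        At 29: go right to 10.
          10 is a leaf — visit 10.
      Visit 31.
      At 31: no right child.

4, 28, 36, 3, 2, 33, 18, 26, 30, 29, 10, 31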